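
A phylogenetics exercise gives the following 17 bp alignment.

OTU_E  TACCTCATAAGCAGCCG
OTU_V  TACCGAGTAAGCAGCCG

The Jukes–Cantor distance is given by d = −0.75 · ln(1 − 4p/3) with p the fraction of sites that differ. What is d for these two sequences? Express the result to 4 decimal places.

The sequences differ at positions 5 (T/G), 6 (C/A), 7 (A/G).
p = 3/17 = 0.176471.
d = −0.75 · ln(1 − (4/3)·0.176471) = −0.75 · ln(0.764705) = −0.75 · (-0.268265) = 0.2012.

0.2012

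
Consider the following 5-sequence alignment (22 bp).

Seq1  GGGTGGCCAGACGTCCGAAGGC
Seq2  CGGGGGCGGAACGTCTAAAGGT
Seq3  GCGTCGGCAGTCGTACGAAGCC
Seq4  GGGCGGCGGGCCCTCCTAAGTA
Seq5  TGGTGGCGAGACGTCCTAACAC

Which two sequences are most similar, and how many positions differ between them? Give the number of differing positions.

5

Pairwise Hamming distances:
  Seq1 vs Seq2: 8
  Seq1 vs Seq3: 6
  Seq1 vs Seq4: 8
  Seq1 vs Seq5: 5
  Seq2 vs Seq3: 14
  Seq2 vs Seq4: 9
  Seq2 vs Seq5: 9
  Seq3 vs Seq4: 12
  Seq3 vs Seq5: 10
  Seq4 vs Seq5: 8
The smallest is 5, between Seq1 and Seq5.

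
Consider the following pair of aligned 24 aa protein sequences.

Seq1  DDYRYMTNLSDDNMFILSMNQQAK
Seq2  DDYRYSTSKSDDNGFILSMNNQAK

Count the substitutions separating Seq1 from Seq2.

5

Mismatches occur at site 6 (M/S), site 8 (N/S), site 9 (L/K), site 14 (M/G), site 21 (Q/N).
That gives 5 mismatches out of 24 aligned sites, so the Hamming distance is 5.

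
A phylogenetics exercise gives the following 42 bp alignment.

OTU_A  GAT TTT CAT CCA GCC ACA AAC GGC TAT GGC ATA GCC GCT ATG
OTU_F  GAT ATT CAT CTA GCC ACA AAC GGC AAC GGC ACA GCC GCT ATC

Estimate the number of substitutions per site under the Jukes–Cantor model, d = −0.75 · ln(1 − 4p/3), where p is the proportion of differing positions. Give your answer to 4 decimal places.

0.1585

Differing sites — 4:T/A; 11:C/T; 25:T/A; 27:T/C; 32:T/C; 42:G/C.
p = 6/42 = 0.142857.
d = −0.75 · ln(1 − (4/3)·0.142857) = −0.75 · ln(0.809524) = −0.75 · (-0.211309) = 0.1585.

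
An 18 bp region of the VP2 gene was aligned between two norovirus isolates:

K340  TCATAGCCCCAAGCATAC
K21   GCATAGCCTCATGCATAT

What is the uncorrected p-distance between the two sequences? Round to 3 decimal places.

Differing sites — 1:T/G; 9:C/T; 12:A/T; 18:C/T.
There are 4 differences over 18 sites, so p = 4/18 = 0.222.

0.222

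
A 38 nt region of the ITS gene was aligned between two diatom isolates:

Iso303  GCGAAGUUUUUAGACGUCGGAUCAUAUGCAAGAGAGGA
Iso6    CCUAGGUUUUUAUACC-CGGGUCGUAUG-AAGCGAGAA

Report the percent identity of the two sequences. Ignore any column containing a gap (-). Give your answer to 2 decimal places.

Excluding the 2 gap columns leaves 36 comparable sites.
Mismatches occur at site 1 (G/C), site 3 (G/U), site 5 (A/G), site 13 (G/U), site 16 (G/C), site 21 (A/G), site 24 (A/G), site 33 (A/C), site 37 (G/A).
27 of the 36 comparable sites match, so the percent identity is 27/36 × 100 = 75.00%.

75.00%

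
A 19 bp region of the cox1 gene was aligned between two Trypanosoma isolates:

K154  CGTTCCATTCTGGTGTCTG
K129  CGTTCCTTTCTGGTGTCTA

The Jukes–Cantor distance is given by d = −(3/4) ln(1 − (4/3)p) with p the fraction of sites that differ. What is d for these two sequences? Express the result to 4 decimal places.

Differing sites — 7:A/T; 19:G/A.
p = 2/19 = 0.105263.
d = −0.75 · ln(1 − (4/3)·0.105263) = −0.75 · ln(0.859649) = −0.75 · (-0.151231) = 0.1134.

0.1134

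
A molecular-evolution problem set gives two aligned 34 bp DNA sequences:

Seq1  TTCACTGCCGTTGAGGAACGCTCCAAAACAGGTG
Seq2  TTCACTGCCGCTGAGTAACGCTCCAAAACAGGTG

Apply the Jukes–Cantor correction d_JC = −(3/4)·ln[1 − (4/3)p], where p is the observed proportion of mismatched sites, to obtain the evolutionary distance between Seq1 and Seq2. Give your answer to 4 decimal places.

The sequences differ at positions 11 (T/C), 16 (G/T).
p = 2/34 = 0.058824.
d = −0.75 · ln(1 − (4/3)·0.058824) = −0.75 · ln(0.921568) = −0.75 · (-0.081679) = 0.0613.

0.0613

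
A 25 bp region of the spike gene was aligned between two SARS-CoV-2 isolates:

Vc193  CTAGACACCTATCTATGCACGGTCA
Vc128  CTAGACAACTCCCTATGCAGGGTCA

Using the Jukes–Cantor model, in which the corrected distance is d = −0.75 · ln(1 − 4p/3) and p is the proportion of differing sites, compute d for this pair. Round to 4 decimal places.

0.1800

The sequences differ at positions 8 (C/A), 11 (A/C), 12 (T/C), 20 (C/G).
p = 4/25 = 0.160000.
d = −0.75 · ln(1 − (4/3)·0.160000) = −0.75 · ln(0.786667) = −0.75 · (-0.239950) = 0.1800.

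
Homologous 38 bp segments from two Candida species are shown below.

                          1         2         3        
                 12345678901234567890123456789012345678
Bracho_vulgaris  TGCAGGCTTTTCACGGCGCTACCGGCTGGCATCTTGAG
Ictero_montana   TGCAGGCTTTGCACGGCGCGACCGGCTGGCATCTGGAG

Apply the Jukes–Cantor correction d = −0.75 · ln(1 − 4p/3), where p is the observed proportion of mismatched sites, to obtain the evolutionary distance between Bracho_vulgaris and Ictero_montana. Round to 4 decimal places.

Mismatches occur at site 11 (T→G), site 20 (T→G), site 35 (T→G).
p = 3/38 = 0.078947.
d = −0.75 · ln(1 − (4/3)·0.078947) = −0.75 · ln(0.894737) = −0.75 · (-0.111225) = 0.0834.

0.0834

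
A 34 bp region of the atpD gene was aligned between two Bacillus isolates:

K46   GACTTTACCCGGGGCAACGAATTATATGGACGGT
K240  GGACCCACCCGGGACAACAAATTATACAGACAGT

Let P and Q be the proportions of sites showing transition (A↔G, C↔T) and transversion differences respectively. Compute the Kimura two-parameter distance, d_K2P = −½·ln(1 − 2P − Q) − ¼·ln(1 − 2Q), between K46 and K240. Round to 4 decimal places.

Mismatches occur at site 2 (A→G, transition), site 3 (C→A, transversion), site 4 (T→C, transition), site 5 (T→C, transition), site 6 (T→C, transition), site 14 (G→A, transition), site 19 (G→A, transition), site 27 (T→C, transition), site 28 (G→A, transition), site 32 (G→A, transition).
Of the 10 differences, 9 transitions and 1 transversion over 34 sites: P = 9/34 = 0.264706, Q = 1/34 = 0.029412.
d = −0.5·ln(0.441176) − 0.25·ln(0.941176) = −0.5·(-0.818311) − 0.25·(-0.060625) = 0.4243.

0.4243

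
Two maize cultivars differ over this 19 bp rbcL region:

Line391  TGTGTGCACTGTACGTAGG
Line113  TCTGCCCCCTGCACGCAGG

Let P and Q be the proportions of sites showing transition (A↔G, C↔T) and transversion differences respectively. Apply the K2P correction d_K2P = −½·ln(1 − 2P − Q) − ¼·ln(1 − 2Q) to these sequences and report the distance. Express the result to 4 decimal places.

Mismatches occur at site 2 (G↔C, transversion), site 5 (T↔C, transition), site 6 (G↔C, transversion), site 8 (A↔C, transversion), site 12 (T↔C, transition), site 16 (T↔C, transition).
Of the 6 differences, 3 transitions and 3 transversions over 19 sites: P = 3/19 = 0.157895, Q = 3/19 = 0.157895.
d = −0.5·ln(0.526315) − 0.25·ln(0.684210) = −0.5·(-0.641855) − 0.25·(-0.379490) = 0.4158.

0.4158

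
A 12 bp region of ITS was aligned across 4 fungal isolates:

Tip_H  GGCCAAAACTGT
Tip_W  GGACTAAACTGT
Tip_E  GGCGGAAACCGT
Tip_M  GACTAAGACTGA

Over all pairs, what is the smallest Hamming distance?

Pairwise Hamming distances:
  Tip_H vs Tip_W: 2
  Tip_H vs Tip_E: 3
  Tip_H vs Tip_M: 4
  Tip_W vs Tip_E: 4
  Tip_W vs Tip_M: 6
  Tip_E vs Tip_M: 6
The smallest is 2, between Tip_H and Tip_W.

2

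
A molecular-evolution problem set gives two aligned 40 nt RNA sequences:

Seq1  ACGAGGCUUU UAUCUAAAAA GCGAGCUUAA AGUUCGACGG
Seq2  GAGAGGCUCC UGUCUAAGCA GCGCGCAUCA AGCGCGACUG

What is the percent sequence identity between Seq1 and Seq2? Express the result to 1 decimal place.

Differing sites — 1:A/G; 2:C/A; 9:U/C; 10:U/C; 12:A/G; 18:A/G; 19:A/C; 24:A/C; 27:U/A; 29:A/C; 33:U/C; 34:U/G; 39:G/U.
27 of the 40 sites match, so the percent identity is 27/40 × 100 = 67.5%.

67.5%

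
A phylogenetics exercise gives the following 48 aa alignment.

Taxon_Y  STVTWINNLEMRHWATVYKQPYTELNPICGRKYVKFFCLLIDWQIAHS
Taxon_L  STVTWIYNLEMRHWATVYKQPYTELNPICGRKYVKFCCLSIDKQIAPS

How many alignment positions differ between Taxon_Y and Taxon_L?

The sequences differ at positions 7 (N/Y), 37 (F/C), 40 (L/S), 43 (W/K), 47 (H/P).
That gives 5 mismatches out of 48 aligned sites, so the Hamming distance is 5.

5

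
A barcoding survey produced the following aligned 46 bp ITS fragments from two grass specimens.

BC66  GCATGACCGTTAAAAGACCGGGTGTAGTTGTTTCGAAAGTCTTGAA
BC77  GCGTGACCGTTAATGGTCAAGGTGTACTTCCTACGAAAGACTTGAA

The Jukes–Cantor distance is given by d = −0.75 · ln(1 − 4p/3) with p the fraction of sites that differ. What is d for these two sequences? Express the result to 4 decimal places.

0.2880

The sequences differ at positions 3 (A/G), 14 (A/T), 15 (A/G), 17 (A/T), 19 (C/A), 20 (G/A), 27 (G/C), 30 (G/C), 31 (T/C), 33 (T/A), 40 (T/A).
p = 11/46 = 0.239130.
d = −0.75 · ln(1 − (4/3)·0.239130) = −0.75 · ln(0.681160) = −0.75 · (-0.383958) = 0.2880.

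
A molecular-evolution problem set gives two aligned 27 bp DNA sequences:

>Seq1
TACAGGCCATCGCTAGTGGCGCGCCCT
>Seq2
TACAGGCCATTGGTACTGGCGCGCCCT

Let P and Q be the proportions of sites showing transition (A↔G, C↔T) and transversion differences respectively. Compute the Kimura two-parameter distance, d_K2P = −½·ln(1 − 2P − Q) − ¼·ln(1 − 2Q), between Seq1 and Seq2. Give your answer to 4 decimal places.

0.1203

Mismatches occur at site 11 (C/T, transition), site 13 (C/G, transversion), site 16 (G/C, transversion).
Of the 3 differences, 1 transition and 2 transversions over 27 sites: P = 1/27 = 0.037037, Q = 2/27 = 0.074074.
d = −0.5·ln(0.851852) − 0.25·ln(0.851852) = −0.5·(-0.160342) − 0.25·(-0.160342) = 0.1203.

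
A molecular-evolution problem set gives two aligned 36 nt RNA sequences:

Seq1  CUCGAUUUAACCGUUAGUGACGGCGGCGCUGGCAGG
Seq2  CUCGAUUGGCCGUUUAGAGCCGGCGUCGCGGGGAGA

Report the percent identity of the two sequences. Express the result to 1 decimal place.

69.4%

Mismatches occur at site 8 (U→G), site 9 (A→G), site 10 (A→C), site 12 (C→G), site 13 (G→U), site 18 (U→A), site 20 (A→C), site 26 (G→U), site 30 (U→G), site 33 (C→G), site 36 (G→A).
25 of the 36 sites match, so the percent identity is 25/36 × 100 = 69.4%.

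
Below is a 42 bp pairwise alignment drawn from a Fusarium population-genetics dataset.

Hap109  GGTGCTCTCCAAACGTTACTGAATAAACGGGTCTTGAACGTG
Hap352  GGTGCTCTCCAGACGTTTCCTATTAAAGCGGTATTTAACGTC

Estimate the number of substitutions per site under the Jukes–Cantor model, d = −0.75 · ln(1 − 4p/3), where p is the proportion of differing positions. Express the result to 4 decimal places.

0.2865

The sequences differ at positions 12 (A/G), 18 (A/T), 20 (T/C), 21 (G/T), 23 (A/T), 28 (C/G), 29 (G/C), 33 (C/A), 36 (G/T), 42 (G/C).
p = 10/42 = 0.238095.
d = −0.75 · ln(1 − (4/3)·0.238095) = −0.75 · ln(0.682540) = −0.75 · (-0.381934) = 0.2865.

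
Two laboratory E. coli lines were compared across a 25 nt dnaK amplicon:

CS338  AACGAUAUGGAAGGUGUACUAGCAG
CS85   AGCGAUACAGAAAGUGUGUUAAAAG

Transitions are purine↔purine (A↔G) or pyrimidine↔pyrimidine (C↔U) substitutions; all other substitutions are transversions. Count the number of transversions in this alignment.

1

Mismatches occur at site 2 (A→G, transition), site 8 (U→C, transition), site 9 (G→A, transition), site 13 (G→A, transition), site 18 (A→G, transition), site 19 (C→U, transition), site 22 (G→A, transition), site 23 (C→A, transversion).
Of the 8 differences, 7 transitions and 1 transversion, so the answer is 1.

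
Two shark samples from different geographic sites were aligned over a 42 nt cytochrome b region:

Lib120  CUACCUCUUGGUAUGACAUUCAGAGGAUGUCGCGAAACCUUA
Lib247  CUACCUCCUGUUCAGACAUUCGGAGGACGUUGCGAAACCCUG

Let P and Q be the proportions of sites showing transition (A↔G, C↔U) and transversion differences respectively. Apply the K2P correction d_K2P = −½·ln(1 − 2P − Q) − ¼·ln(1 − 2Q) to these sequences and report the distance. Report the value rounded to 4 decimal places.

Mismatches occur at site 8 (U→C, transition), site 11 (G→U, transversion), site 13 (A→C, transversion), site 14 (U→A, transversion), site 22 (A→G, transition), site 28 (U→C, transition), site 31 (C→U, transition), site 40 (U→C, transition), site 42 (A→G, transition).
Of the 9 differences, 6 transitions and 3 transversions over 42 sites: P = 6/42 = 0.142857, Q = 3/42 = 0.071429.
d = −0.5·ln(0.642857) − 0.25·ln(0.857142) = −0.5·(-0.441833) − 0.25·(-0.154152) = 0.2595.

0.2595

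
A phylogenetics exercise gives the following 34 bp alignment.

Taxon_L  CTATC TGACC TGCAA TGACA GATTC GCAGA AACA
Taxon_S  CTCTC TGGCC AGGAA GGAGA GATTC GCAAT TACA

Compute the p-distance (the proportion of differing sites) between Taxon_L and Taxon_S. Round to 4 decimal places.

Mismatches occur at site 3 (A/C), site 8 (A/G), site 11 (T/A), site 13 (C/G), site 16 (T/G), site 19 (C/G), site 29 (G/A), site 30 (A/T), site 31 (A/T).
There are 9 differences over 34 sites, so p = 9/34 = 0.2647.

0.2647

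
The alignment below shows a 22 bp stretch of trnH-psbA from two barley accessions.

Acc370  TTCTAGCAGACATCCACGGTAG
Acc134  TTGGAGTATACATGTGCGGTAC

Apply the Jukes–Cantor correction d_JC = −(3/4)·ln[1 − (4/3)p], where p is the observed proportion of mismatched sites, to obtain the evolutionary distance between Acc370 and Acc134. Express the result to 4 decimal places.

0.4975

The sequences differ at positions 3 (C/G), 4 (T/G), 7 (C/T), 9 (G/T), 14 (C/G), 15 (C/T), 16 (A/G), 22 (G/C).
p = 8/22 = 0.363636.
d = −0.75 · ln(1 − (4/3)·0.363636) = −0.75 · ln(0.515152) = −0.75 · (-0.663293) = 0.4975.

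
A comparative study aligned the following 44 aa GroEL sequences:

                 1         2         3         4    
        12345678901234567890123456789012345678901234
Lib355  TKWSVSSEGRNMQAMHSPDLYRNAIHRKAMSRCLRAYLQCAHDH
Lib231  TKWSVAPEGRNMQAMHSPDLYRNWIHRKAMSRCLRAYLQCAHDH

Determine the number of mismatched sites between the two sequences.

3

The sequences differ at positions 6 (S/A), 7 (S/P), 24 (A/W).
That gives 3 mismatches out of 44 aligned sites, so the Hamming distance is 3.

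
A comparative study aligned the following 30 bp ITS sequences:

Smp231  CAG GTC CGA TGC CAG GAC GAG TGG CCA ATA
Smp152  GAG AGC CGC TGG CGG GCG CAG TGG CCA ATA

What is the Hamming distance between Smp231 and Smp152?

Differing sites — 1:C/G; 4:G/A; 5:T/G; 9:A/C; 12:C/G; 14:A/G; 17:A/C; 18:C/G; 19:G/C.
That gives 9 mismatches out of 30 aligned sites, so the Hamming distance is 9.

9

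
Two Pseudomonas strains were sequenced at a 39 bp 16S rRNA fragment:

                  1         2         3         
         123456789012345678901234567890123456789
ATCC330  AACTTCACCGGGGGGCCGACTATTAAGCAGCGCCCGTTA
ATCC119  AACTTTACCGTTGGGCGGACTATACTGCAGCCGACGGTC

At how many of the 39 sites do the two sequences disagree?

12

Differing sites — 6:C/T; 11:G/T; 12:G/T; 17:C/G; 24:T/A; 25:A/C; 26:A/T; 32:G/C; 33:C/G; 34:C/A; 37:T/G; 39:A/C.
That gives 12 mismatches out of 39 aligned sites, so the Hamming distance is 12.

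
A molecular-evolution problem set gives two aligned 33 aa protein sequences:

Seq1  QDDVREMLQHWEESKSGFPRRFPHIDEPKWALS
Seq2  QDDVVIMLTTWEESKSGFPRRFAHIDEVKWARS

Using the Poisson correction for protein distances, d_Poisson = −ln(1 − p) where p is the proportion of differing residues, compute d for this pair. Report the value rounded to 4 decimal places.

0.2384

The sequences differ at positions 5 (R/V), 6 (E/I), 9 (Q/T), 10 (H/T), 23 (P/A), 28 (P/V), 32 (L/R).
p = 7/33 = 0.212121.
d = −ln(1 − 0.212121) = −ln(0.787879) = 0.2384.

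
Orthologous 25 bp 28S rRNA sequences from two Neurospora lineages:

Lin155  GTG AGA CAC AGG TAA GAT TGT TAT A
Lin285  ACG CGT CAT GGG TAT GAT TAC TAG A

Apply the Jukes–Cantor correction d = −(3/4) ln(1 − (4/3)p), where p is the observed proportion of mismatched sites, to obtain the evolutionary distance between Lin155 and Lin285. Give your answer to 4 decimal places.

0.5716

The sequences differ at positions 1 (G/A), 2 (T/C), 4 (A/C), 6 (A/T), 9 (C/T), 10 (A/G), 15 (A/T), 20 (G/A), 21 (T/C), 24 (T/G).
p = 10/25 = 0.400000.
d = −0.75 · ln(1 − (4/3)·0.400000) = −0.75 · ln(0.466667) = −0.75 · (-0.762139) = 0.5716.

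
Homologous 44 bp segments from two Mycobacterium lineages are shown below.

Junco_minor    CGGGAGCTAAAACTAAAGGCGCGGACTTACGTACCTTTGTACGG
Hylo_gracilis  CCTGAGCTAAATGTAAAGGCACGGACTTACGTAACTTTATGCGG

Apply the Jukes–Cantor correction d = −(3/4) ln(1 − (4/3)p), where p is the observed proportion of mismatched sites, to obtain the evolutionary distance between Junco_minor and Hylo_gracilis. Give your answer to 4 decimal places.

0.2082

Mismatches occur at site 2 (G/C), site 3 (G/T), site 12 (A/T), site 13 (C/G), site 21 (G/A), site 34 (C/A), site 39 (G/A), site 41 (A/G).
p = 8/44 = 0.181818.
d = −0.75 · ln(1 − (4/3)·0.181818) = −0.75 · ln(0.757576) = −0.75 · (-0.277631) = 0.2082.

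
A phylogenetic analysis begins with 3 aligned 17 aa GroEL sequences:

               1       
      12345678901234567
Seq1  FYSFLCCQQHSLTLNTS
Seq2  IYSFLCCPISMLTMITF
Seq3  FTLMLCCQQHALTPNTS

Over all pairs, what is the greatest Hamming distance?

Pairwise Hamming distances:
  Seq1 vs Seq2: 8
  Seq1 vs Seq3: 5
  Seq2 vs Seq3: 11
The largest is 11, between Seq2 and Seq3.

11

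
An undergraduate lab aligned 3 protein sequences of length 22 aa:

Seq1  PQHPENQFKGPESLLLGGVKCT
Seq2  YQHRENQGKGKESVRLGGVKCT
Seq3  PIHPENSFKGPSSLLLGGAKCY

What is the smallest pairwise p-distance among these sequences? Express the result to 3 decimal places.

Pairwise Hamming distances:
  Seq1 vs Seq2: 6
  Seq1 vs Seq3: 5
  Seq2 vs Seq3: 11
The smallest is 5 mismatches, between Seq1 and Seq3; p = 5/22 = 0.227.

0.227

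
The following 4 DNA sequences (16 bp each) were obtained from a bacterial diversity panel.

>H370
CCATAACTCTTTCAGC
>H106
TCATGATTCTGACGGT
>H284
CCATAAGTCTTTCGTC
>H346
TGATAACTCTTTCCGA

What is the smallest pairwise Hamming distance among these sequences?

3

Pairwise Hamming distances:
  H370 vs H106: 7
  H370 vs H284: 3
  H370 vs H346: 4
  H106 vs H284: 7
  H106 vs H346: 7
  H284 vs H346: 6
The smallest is 3, between H370 and H284.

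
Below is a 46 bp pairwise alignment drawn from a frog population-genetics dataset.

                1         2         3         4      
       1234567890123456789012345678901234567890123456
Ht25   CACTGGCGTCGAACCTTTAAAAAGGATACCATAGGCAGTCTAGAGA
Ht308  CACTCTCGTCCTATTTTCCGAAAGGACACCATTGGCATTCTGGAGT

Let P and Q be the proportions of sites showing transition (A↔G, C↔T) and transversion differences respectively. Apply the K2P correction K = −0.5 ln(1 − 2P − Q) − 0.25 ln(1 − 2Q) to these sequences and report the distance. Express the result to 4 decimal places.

0.3921

The sequences differ at positions 5 (G/C, transversion), 6 (G/T, transversion), 11 (G/C, transversion), 12 (A/T, transversion), 14 (C/T, transition), 15 (C/T, transition), 18 (T/C, transition), 19 (A/C, transversion), 20 (A/G, transition), 27 (T/C, transition), 33 (A/T, transversion), 38 (G/T, transversion), 42 (A/G, transition), 46 (A/T, transversion).
Of the 14 differences, 6 transitions and 8 transversions over 46 sites: P = 6/46 = 0.130435, Q = 8/46 = 0.173913.
d = −0.5·ln(0.565217) − 0.25·ln(0.652174) = −0.5·(-0.570546) − 0.25·(-0.427444) = 0.3921.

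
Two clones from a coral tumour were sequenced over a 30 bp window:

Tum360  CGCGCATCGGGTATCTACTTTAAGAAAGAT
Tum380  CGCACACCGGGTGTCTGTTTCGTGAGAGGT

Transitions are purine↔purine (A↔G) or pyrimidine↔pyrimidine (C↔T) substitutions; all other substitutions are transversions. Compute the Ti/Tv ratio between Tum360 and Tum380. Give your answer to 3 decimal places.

The sequences differ at positions 4 (G/A, transition), 7 (T/C, transition), 13 (A/G, transition), 17 (A/G, transition), 18 (C/T, transition), 21 (T/C, transition), 22 (A/G, transition), 23 (A/T, transversion), 26 (A/G, transition), 29 (A/G, transition).
Of the 10 differences, 9 transitions and 1 transversion, so Ti/Tv = 9/1 = 9.000.

9.000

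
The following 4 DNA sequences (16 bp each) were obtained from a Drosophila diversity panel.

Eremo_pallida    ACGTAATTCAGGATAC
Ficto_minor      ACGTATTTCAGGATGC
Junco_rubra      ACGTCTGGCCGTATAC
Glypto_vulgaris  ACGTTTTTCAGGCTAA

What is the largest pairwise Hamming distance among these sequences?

Pairwise Hamming distances:
  Eremo_pallida vs Ficto_minor: 2
  Eremo_pallida vs Junco_rubra: 6
  Eremo_pallida vs Glypto_vulgaris: 4
  Ficto_minor vs Junco_rubra: 6
  Ficto_minor vs Glypto_vulgaris: 4
  Junco_rubra vs Glypto_vulgaris: 7
The largest is 7, between Junco_rubra and Glypto_vulgaris.

7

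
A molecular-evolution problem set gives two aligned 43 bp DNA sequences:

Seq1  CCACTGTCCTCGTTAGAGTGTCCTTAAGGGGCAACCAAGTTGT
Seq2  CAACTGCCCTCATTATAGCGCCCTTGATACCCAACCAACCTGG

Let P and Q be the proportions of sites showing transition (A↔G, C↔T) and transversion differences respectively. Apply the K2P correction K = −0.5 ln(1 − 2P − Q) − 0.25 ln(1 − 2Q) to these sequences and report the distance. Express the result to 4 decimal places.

0.4336

Mismatches occur at site 2 (C→A, transversion), site 7 (T→C, transition), site 12 (G→A, transition), site 16 (G→T, transversion), site 19 (T→C, transition), site 21 (T→C, transition), site 26 (A→G, transition), site 28 (G→T, transversion), site 29 (G→A, transition), site 30 (G→C, transversion), site 31 (G→C, transversion), site 39 (G→C, transversion), site 40 (T→C, transition), site 43 (T→G, transversion).
Of the 14 differences, 7 transitions and 7 transversions over 43 sites: P = 7/43 = 0.162791, Q = 7/43 = 0.162791.
d = −0.5·ln(0.511627) − 0.25·ln(0.674418) = −0.5·(-0.670159) − 0.25·(-0.393905) = 0.4336.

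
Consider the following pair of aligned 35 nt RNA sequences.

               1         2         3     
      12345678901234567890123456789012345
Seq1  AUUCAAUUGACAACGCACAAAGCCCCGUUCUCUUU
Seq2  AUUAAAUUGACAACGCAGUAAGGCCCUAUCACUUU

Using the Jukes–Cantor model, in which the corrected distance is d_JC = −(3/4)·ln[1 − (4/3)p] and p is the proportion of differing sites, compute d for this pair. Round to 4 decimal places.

0.2326

Differing sites — 4:C/A; 18:C/G; 19:A/U; 23:C/G; 27:G/U; 28:U/A; 31:U/A.
p = 7/35 = 0.200000.
d = −0.75 · ln(1 − (4/3)·0.200000) = −0.75 · ln(0.733333) = −0.75 · (-0.310155) = 0.2326.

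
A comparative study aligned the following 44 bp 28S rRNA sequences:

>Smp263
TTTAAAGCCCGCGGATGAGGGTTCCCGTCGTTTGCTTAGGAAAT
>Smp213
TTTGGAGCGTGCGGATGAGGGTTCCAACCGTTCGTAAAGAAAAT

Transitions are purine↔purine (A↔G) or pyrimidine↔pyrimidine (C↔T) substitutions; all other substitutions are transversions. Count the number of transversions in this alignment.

Differing sites — 4:A/G (Ti); 5:A/G (Ti); 9:C/G (Tv); 10:C/T (Ti); 26:C/A (Tv); 27:G/A (Ti); 28:T/C (Ti); 33:T/C (Ti); 35:C/T (Ti); 36:T/A (Tv); 37:T/A (Tv); 40:G/A (Ti).
Of the 12 differences, 8 transitions and 4 transversions, so the answer is 4.

4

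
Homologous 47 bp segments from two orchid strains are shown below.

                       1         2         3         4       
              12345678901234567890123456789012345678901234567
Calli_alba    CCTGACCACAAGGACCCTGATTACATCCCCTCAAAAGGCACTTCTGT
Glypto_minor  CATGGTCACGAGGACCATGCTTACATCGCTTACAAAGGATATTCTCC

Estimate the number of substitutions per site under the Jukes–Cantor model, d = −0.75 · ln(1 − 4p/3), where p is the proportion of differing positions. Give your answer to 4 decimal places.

The sequences differ at positions 2 (C/A), 5 (A/G), 6 (C/T), 10 (A/G), 17 (C/A), 20 (A/C), 28 (C/G), 30 (C/T), 32 (C/A), 33 (A/C), 39 (C/A), 40 (A/T), 41 (C/A), 46 (G/C), 47 (T/C).
p = 15/47 = 0.319149.
d = −0.75 · ln(1 − (4/3)·0.319149) = −0.75 · ln(0.574468) = −0.75 · (-0.554311) = 0.4157.

0.4157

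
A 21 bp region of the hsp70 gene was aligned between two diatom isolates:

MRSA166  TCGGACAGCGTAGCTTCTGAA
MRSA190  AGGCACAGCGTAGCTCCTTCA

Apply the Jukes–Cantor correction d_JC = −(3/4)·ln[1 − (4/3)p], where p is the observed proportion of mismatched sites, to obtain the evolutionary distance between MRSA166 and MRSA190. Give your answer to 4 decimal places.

0.3597

Mismatches occur at site 1 (T→A), site 2 (C→G), site 4 (G→C), site 16 (T→C), site 19 (G→T), site 20 (A→C).
p = 6/21 = 0.285714.
d = −0.75 · ln(1 − (4/3)·0.285714) = −0.75 · ln(0.619048) = −0.75 · (-0.479572) = 0.3597.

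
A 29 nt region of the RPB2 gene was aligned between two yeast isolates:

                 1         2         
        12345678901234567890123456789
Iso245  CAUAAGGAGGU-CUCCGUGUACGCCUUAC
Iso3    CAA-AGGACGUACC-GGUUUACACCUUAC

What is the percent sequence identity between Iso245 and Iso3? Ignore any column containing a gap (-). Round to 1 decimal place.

76.9%

Excluding the 3 gap columns leaves 26 comparable sites.
Mismatches occur at site 3 (U/A), site 9 (G/C), site 14 (U/C), site 16 (C/G), site 19 (G/U), site 23 (G/A).
20 of the 26 comparable sites match, so the percent identity is 20/26 × 100 = 76.9%.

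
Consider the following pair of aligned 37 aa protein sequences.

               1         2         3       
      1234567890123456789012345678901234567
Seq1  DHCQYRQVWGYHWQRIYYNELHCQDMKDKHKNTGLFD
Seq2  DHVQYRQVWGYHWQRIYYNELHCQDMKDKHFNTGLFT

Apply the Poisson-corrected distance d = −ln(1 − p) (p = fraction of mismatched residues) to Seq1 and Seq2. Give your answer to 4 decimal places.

Mismatches occur at site 3 (C→V), site 31 (K→F), site 37 (D→T).
p = 3/37 = 0.081081.
d = −ln(1 − 0.081081) = −ln(0.918919) = 0.0846.

0.0846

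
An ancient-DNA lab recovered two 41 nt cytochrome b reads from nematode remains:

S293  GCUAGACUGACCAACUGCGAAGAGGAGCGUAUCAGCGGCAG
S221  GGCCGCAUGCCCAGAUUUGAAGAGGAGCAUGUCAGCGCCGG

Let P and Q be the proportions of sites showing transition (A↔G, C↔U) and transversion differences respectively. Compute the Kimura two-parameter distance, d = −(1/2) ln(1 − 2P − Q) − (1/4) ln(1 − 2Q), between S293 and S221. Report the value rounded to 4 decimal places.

0.4582

The sequences differ at positions 2 (C/G, transversion), 3 (U/C, transition), 4 (A/C, transversion), 6 (A/C, transversion), 7 (C/A, transversion), 10 (A/C, transversion), 14 (A/G, transition), 15 (C/A, transversion), 17 (G/U, transversion), 18 (C/U, transition), 29 (G/A, transition), 31 (A/G, transition), 38 (G/C, transversion), 40 (A/G, transition).
Of the 14 differences, 6 transitions and 8 transversions over 41 sites: P = 6/41 = 0.146341, Q = 8/41 = 0.195122.
d = −0.5·ln(0.512196) − 0.25·ln(0.609756) = −0.5·(-0.669048) − 0.25·(-0.494696) = 0.4582.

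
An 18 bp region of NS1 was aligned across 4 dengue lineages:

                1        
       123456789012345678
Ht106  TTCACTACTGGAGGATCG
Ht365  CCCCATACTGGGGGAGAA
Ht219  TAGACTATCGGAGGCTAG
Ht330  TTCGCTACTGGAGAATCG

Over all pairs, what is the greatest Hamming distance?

11

Pairwise Hamming distances:
  Ht106 vs Ht365: 8
  Ht106 vs Ht219: 6
  Ht106 vs Ht330: 2
  Ht365 vs Ht219: 11
  Ht365 vs Ht330: 9
  Ht219 vs Ht330: 8
The largest is 11, between Ht365 and Ht219.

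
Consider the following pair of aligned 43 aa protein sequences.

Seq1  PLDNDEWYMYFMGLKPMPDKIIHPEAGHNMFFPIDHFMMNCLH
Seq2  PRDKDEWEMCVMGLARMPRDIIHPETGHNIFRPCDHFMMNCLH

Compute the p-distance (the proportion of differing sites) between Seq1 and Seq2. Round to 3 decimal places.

0.302

The sequences differ at positions 2 (L/R), 4 (N/K), 8 (Y/E), 10 (Y/C), 11 (F/V), 15 (K/A), 16 (P/R), 19 (D/R), 20 (K/D), 26 (A/T), 30 (M/I), 32 (F/R), 34 (I/C).
There are 13 differences over 43 sites, so p = 13/43 = 0.302.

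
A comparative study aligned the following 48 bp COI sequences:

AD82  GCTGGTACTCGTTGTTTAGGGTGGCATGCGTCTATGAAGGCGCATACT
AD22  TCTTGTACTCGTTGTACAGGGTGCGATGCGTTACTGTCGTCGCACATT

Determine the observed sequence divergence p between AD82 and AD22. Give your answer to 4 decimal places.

0.2917

The sequences differ at positions 1 (G/T), 4 (G/T), 16 (T/A), 17 (T/C), 24 (G/C), 25 (C/G), 32 (C/T), 33 (T/A), 34 (A/C), 37 (A/T), 38 (A/C), 40 (G/T), 45 (T/C), 47 (C/T).
There are 14 differences over 48 sites, so p = 14/48 = 0.2917.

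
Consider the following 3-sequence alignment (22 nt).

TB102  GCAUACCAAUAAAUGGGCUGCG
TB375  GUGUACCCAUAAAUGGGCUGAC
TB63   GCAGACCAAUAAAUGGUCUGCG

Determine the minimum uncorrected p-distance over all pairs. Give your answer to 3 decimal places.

Pairwise Hamming distances:
  TB102 vs TB375: 5
  TB102 vs TB63: 2
  TB375 vs TB63: 7
The smallest is 2 mismatches, between TB102 and TB63; p = 2/22 = 0.091.

0.091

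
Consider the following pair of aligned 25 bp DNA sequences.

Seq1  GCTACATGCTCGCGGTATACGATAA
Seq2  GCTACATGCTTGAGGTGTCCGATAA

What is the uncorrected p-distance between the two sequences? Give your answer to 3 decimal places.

Differing sites — 11:C/T; 13:C/A; 17:A/G; 19:A/C.
There are 4 differences over 25 sites, so p = 4/25 = 0.160.

0.160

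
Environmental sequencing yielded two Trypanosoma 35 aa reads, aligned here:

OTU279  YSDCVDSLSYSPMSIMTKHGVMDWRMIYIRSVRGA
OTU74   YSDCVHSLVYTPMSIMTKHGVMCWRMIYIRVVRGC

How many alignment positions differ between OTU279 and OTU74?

Differing sites — 6:D/H; 9:S/V; 11:S/T; 23:D/C; 31:S/V; 35:A/C.
That gives 6 mismatches out of 35 aligned sites, so the Hamming distance is 6.

6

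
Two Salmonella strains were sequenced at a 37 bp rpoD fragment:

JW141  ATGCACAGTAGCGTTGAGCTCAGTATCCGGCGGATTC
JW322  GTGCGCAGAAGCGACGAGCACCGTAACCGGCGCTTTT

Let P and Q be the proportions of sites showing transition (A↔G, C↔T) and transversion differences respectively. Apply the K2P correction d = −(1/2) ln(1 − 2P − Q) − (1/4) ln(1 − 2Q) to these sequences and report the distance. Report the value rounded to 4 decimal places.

0.3788

Differing sites — 1:A/G (Ti); 5:A/G (Ti); 9:T/A (Tv); 14:T/A (Tv); 15:T/C (Ti); 20:T/A (Tv); 22:A/C (Tv); 26:T/A (Tv); 33:G/C (Tv); 34:A/T (Tv); 37:C/T (Ti).
Of the 11 differences, 4 transitions and 7 transversions over 37 sites: P = 4/37 = 0.108108, Q = 7/37 = 0.189189.
d = −0.5·ln(0.594595) − 0.25·ln(0.621622) = −0.5·(-0.519875) − 0.25·(-0.475423) = 0.3788.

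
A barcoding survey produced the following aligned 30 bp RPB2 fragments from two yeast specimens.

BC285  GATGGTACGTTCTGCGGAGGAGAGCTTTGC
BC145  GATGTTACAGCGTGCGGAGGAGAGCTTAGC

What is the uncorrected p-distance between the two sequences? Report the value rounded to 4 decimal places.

0.2000

Mismatches occur at site 5 (G↔T), site 9 (G↔A), site 10 (T↔G), site 11 (T↔C), site 12 (C↔G), site 28 (T↔A).
There are 6 differences over 30 sites, so p = 6/30 = 0.2000.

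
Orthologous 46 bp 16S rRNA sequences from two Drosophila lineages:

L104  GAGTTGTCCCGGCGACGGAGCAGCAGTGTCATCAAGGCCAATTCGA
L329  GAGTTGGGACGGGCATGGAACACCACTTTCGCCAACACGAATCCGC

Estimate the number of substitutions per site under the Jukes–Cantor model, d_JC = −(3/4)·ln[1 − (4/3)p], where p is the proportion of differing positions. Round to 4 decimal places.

Differing sites — 7:T/G; 8:C/G; 9:C/A; 13:C/G; 14:G/C; 16:C/T; 20:G/A; 23:G/C; 26:G/C; 28:G/T; 31:A/G; 32:T/C; 36:G/C; 37:G/A; 39:C/G; 43:T/C; 46:A/C.
p = 17/46 = 0.369565.
d = −0.75 · ln(1 − (4/3)·0.369565) = −0.75 · ln(0.507247) = −0.75 · (-0.678757) = 0.5091.

0.5091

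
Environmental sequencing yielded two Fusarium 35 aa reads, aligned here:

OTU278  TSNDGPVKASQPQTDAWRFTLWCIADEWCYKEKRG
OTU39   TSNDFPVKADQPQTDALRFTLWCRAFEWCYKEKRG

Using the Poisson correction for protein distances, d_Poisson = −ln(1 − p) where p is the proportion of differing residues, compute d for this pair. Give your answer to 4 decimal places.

0.1542

Mismatches occur at site 5 (G↔F), site 10 (S↔D), site 17 (W↔L), site 24 (I↔R), site 26 (D↔F).
p = 5/35 = 0.142857.
d = −ln(1 − 0.142857) = −ln(0.857143) = 0.1542.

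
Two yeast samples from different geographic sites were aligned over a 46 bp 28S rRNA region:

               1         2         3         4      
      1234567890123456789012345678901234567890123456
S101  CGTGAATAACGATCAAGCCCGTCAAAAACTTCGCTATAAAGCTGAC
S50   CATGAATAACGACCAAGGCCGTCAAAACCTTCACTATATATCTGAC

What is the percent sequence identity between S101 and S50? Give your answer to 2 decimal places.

84.78%

The sequences differ at positions 2 (G/A), 13 (T/C), 18 (C/G), 28 (A/C), 33 (G/A), 39 (A/T), 41 (G/T).
39 of the 46 sites match, so the percent identity is 39/46 × 100 = 84.78%.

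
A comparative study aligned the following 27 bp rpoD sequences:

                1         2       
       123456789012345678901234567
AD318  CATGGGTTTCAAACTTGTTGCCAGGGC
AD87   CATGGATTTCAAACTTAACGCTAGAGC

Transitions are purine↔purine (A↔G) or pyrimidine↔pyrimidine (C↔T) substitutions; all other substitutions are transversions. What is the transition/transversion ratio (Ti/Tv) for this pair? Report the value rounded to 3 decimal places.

5.000

Mismatches occur at site 6 (G→A, transition), site 17 (G→A, transition), site 18 (T→A, transversion), site 19 (T→C, transition), site 22 (C→T, transition), site 25 (G→A, transition).
Of the 6 differences, 5 transitions and 1 transversion, so Ti/Tv = 5/1 = 5.000.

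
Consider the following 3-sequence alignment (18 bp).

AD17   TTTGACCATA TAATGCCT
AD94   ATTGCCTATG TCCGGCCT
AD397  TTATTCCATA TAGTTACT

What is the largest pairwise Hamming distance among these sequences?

Pairwise Hamming distances:
  AD17 vs AD94: 7
  AD17 vs AD397: 6
  AD94 vs AD397: 11
The largest is 11, between AD94 and AD397.

11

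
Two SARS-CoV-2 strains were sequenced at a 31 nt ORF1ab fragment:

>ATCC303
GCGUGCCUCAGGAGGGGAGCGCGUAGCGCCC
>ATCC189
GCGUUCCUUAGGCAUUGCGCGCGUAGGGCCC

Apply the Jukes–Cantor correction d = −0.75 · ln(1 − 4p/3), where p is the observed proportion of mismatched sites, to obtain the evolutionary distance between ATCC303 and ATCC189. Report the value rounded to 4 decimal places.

0.3163

Differing sites — 5:G/U; 9:C/U; 13:A/C; 14:G/A; 15:G/U; 16:G/U; 18:A/C; 27:C/G.
p = 8/31 = 0.258065.
d = −0.75 · ln(1 − (4/3)·0.258065) = −0.75 · ln(0.655913) = −0.75 · (-0.421727) = 0.3163.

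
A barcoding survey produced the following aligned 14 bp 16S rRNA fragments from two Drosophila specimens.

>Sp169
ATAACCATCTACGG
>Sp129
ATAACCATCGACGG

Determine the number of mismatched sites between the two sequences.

1

Differing sites — 10:T/G.
That gives 1 mismatch out of 14 aligned sites, so the Hamming distance is 1.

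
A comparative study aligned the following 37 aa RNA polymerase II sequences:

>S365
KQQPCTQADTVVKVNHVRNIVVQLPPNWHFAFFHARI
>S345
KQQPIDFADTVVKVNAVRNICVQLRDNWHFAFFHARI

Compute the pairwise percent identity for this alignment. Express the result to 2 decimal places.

81.08%

The sequences differ at positions 5 (C/I), 6 (T/D), 7 (Q/F), 16 (H/A), 21 (V/C), 25 (P/R), 26 (P/D).
30 of the 37 sites match, so the percent identity is 30/37 × 100 = 81.08%.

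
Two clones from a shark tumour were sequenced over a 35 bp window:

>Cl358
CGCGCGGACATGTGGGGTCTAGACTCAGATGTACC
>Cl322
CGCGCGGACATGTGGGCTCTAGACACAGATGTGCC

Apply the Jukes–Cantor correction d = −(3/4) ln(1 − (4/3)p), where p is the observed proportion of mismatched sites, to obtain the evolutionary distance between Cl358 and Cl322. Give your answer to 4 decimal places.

Differing sites — 17:G/C; 25:T/A; 33:A/G.
p = 3/35 = 0.085714.
d = −0.75 · ln(1 − (4/3)·0.085714) = −0.75 · ln(0.885715) = −0.75 · (-0.121360) = 0.0910.

0.0910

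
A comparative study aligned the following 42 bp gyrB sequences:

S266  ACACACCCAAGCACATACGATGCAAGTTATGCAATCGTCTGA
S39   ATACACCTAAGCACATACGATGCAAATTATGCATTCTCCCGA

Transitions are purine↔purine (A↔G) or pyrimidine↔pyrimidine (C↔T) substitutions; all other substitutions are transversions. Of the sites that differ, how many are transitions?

5

Differing sites — 2:C/T (Ti); 8:C/T (Ti); 26:G/A (Ti); 34:A/T (Tv); 37:G/T (Tv); 38:T/C (Ti); 40:T/C (Ti).
Of the 7 differences, 5 transitions and 2 transversions, so the answer is 5.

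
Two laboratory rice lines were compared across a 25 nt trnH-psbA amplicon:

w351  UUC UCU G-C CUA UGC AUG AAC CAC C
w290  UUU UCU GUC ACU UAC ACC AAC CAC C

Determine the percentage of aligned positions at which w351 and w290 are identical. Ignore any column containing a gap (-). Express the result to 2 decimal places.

70.83%

Excluding the 1 gap column leaves 24 comparable sites.
The sequences differ at positions 3 (C/U), 10 (C/A), 11 (U/C), 12 (A/U), 14 (G/A), 17 (U/C), 18 (G/C).
17 of the 24 comparable sites match, so the percent identity is 17/24 × 100 = 70.83%.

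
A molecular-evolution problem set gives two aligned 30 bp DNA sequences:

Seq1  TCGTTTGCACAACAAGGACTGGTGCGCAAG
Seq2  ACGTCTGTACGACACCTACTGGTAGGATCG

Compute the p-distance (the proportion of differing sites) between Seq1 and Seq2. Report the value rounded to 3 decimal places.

0.400

Differing sites — 1:T/A; 5:T/C; 8:C/T; 11:A/G; 15:A/C; 16:G/C; 17:G/T; 24:G/A; 25:C/G; 27:C/A; 28:A/T; 29:A/C.
There are 12 differences over 30 sites, so p = 12/30 = 0.400.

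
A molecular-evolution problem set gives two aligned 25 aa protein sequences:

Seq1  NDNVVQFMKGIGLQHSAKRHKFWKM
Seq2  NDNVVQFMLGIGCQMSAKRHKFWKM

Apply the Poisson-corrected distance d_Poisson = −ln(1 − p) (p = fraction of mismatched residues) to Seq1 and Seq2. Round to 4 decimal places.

The sequences differ at positions 9 (K/L), 13 (L/C), 15 (H/M).
p = 3/25 = 0.120000.
d = −ln(1 − 0.120000) = −ln(0.880000) = 0.1278.

0.1278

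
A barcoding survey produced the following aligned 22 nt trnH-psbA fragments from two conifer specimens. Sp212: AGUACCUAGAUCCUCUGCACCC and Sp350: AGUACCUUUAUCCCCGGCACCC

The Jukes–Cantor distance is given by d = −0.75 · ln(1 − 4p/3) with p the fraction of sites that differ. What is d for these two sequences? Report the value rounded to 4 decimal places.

0.2082

The sequences differ at positions 8 (A/U), 9 (G/U), 14 (U/C), 16 (U/G).
p = 4/22 = 0.181818.
d = −0.75 · ln(1 − (4/3)·0.181818) = −0.75 · ln(0.757576) = −0.75 · (-0.277631) = 0.2082.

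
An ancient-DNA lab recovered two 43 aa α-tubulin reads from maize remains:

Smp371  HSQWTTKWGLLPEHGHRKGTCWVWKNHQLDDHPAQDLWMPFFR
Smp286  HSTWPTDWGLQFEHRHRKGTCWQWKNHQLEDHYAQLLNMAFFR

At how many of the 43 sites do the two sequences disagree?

12

Mismatches occur at site 3 (Q/T), site 5 (T/P), site 7 (K/D), site 11 (L/Q), site 12 (P/F), site 15 (G/R), site 23 (V/Q), site 30 (D/E), site 33 (P/Y), site 36 (D/L), site 38 (W/N), site 40 (P/A).
That gives 12 mismatches out of 43 aligned sites, so the Hamming distance is 12.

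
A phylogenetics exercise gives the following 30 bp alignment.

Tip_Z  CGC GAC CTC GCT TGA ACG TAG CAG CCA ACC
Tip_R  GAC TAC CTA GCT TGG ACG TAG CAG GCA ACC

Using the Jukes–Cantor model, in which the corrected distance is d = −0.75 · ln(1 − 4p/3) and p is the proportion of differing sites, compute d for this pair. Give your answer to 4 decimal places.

Differing sites — 1:C/G; 2:G/A; 4:G/T; 9:C/A; 15:A/G; 25:C/G.
p = 6/30 = 0.200000.
d = −0.75 · ln(1 − (4/3)·0.200000) = −0.75 · ln(0.733333) = −0.75 · (-0.310155) = 0.2326.

0.2326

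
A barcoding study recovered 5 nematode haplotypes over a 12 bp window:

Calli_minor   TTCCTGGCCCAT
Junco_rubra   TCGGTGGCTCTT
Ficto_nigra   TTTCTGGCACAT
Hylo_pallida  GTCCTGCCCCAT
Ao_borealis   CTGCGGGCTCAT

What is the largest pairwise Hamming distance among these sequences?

7

Pairwise Hamming distances:
  Calli_minor vs Junco_rubra: 5
  Calli_minor vs Ficto_nigra: 2
  Calli_minor vs Hylo_pallida: 2
  Calli_minor vs Ao_borealis: 4
  Junco_rubra vs Ficto_nigra: 5
  Junco_rubra vs Hylo_pallida: 7
  Junco_rubra vs Ao_borealis: 5
  Ficto_nigra vs Hylo_pallida: 4
  Ficto_nigra vs Ao_borealis: 4
  Hylo_pallida vs Ao_borealis: 5
The largest is 7, between Junco_rubra and Hylo_pallida.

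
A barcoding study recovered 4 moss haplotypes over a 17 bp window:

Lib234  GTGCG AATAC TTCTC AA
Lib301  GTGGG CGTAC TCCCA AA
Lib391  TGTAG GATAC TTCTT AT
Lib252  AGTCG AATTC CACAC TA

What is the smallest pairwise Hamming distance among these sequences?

6

Pairwise Hamming distances:
  Lib234 vs Lib301: 6
  Lib234 vs Lib391: 7
  Lib234 vs Lib252: 8
  Lib301 vs Lib391: 10
  Lib301 vs Lib252: 12
  Lib391 vs Lib252: 10
The smallest is 6, between Lib234 and Lib301.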